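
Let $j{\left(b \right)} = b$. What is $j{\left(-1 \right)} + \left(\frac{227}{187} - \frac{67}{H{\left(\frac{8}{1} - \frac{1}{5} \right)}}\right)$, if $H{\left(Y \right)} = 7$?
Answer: $- \frac{12249}{1309} \approx -9.3575$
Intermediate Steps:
$j{\left(-1 \right)} + \left(\frac{227}{187} - \frac{67}{H{\left(\frac{8}{1} - \frac{1}{5} \right)}}\right) = -1 + \left(\frac{227}{187} - \frac{67}{7}\right) = -1 - \frac{10940}{1309} = - \frac{12249}{1309}$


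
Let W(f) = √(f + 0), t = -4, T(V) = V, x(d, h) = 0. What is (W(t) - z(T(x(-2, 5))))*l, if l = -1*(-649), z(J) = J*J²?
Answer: 1298*I ≈ 1298.0*I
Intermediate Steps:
z(J) = J³
l = 649
W(f) = √f
(W(t) - z(T(x(-2, 5))))*l = (√(-4) - 1*0³)*649 = (2*I - 1*0)*649 = (2*I + 0)*649 = (2*I)*649 = 1298*I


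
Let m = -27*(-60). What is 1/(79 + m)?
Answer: 1/1699 ≈ 0.00058858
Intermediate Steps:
m = 1620
1/(79 + m) = 1/(79 + 1620) = 1/1699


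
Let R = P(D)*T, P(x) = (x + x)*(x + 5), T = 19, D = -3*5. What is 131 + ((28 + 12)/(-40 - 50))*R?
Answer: -7207/3 ≈ -2402.3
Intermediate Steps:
D = -15
P(x) = 2*x*(5 + x) (P(x) = (2*x)*(5 + x) = 2*x*(5 + x))
R = 5700 (R = (2*(-15)*(5 - 15))*19 = (2*(-15)*(-10))*19 = 300*19 = 5700)
131 + ((28 + 12)/(-40 - 50))*R = 131 + ((28 + 12)/(-40 - 50))*5700 = 131 + (40/(-90))*5700 = 131 + (40*(-1/90))*5700 = 131 - 4/9*5700 = 131 - 7600/3 = -7207/3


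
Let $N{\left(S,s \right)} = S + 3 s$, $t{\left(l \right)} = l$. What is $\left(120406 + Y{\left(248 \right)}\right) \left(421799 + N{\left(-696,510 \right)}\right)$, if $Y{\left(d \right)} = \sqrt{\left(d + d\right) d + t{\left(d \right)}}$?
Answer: $50887548998 + 845266 \sqrt{30814} \approx 5.1036 \cdot 10^{10}$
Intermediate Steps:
$Y{\left(d \right)} = \sqrt{d + 2 d^{2}}$ ($Y{\left(d \right)} = \sqrt{\left(d + d\right) d + d} = \sqrt{2 d d + d} = \sqrt{2 d^{2} + d} = \sqrt{d + 2 d^{2}}$)
$\left(120406 + Y{\left(248 \right)}\right) \left(421799 + N{\left(-696,510 \right)}\right) = \left(120406 + \sqrt{248 \left(1 + 2 \cdot 248\right)}\right) \left(421799 + \left(-696 + 3 \cdot 510\right)\right) = \left(120406 + \sqrt{248 \left(1 + 496\right)}\right) \left(421799 + \left(-696 + 1530\right)\right) = \left(120406 + \sqrt{248 \cdot 497}\right) \left(421799 + 834\right) = \left(120406 + \sqrt{123256}\right) 422633 = \left(120406 + 2 \sqrt{30814}\right) 422633 = 50887548998 + 845266 \sqrt{30814}$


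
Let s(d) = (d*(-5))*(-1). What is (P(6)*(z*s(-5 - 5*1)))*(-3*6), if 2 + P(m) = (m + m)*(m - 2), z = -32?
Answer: -1324800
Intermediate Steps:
P(m) = -2 + 2*m*(-2 + m) (P(m) = -2 + (m + m)*(m - 2) = -2 + (2*m)*(-2 + m) = -2 + 2*m*(-2 + m))
s(d) = 5*d (s(d) = -5*d*(-1) = 5*d)
(P(6)*(z*s(-5 - 5*1)))*(-3*6) = ((-2 - 4*6 + 2*6²)*(-160*(-5 - 5*1)))*(-3*6) = ((-2 - 24 + 2*36)*(-160*(-5 - 5)))*(-18) = ((-2 - 24 + 72)*(-160*(-10)))*(-18) = (46*(-32*(-50)))*(-18) = (46*1600)*(-18) = 73600*(-18) = -1324800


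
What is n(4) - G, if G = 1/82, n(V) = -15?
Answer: -1231/82 ≈ -15.012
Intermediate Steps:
G = 1/82 ≈ 0.012195
n(4) - G = -15 - 1*1/82 = -15 - 1/82 = -1231/82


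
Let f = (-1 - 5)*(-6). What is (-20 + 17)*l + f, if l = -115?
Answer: 381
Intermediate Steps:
f = 36 (f = -6*(-6) = 36)
(-20 + 17)*l + f = (-20 + 17)*(-115) + 36 = -3*(-115) + 36 = 345 + 36 = 381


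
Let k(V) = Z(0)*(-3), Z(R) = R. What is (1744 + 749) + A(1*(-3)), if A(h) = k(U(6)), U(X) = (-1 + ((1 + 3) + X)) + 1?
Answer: 2493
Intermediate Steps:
U(X) = 4 + X (U(X) = (-1 + (4 + X)) + 1 = (3 + X) + 1 = 4 + X)
k(V) = 0 (k(V) = 0*(-3) = 0)
A(h) = 0
(1744 + 749) + A(1*(-3)) = (1744 + 749) + 0 = 2493 + 0 = 2493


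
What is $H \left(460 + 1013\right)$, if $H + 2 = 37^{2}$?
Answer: $2013591$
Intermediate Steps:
$H = 1367$ ($H = -2 + 37^{2} = -2 + 1369 = 1367$)
$H \left(460 + 1013\right) = 1367 \left(460 + 1013\right) = 1367 \cdot 1473 = 2013591$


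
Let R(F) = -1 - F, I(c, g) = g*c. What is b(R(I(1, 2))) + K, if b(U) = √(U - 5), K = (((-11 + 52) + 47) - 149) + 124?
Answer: 63 + 2*I*√2 ≈ 63.0 + 2.8284*I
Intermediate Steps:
I(c, g) = c*g
K = 63 (K = ((41 + 47) - 149) + 124 = (88 - 149) + 124 = -61 + 124 = 63)
b(U) = √(-5 + U)
b(R(I(1, 2))) + K = √(-5 + (-1 - 2)) + 63 = √(-5 - 3) + 63 = √(-8) + 63 = 2*I*√2 + 63 = 63 + 2*I*√2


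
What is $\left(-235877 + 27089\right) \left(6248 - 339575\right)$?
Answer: $69594677676$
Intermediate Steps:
$\left(-235877 + 27089\right) \left(6248 - 339575\right) = \left(-208788\right) \left(-333327\right) = 69594677676$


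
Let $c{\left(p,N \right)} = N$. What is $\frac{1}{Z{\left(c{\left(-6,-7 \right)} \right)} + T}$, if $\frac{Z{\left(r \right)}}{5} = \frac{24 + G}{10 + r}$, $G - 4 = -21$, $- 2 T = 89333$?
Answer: $- \frac{6}{267929} \approx -2.2394 \cdot 10^{-5}$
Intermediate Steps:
$T = - \frac{89333}{2}$ ($T = \left(- \frac{1}{2}\right) 89333 = - \frac{89333}{2} \approx -44667.0$)
$G = -17$ ($G = 4 - 21 = -17$)
$Z{\left(r \right)} = \frac{35}{10 + r}$ ($Z{\left(r \right)} = 5 \frac{24 - 17}{10 + r} = 5 \frac{7}{10 + r} = \frac{35}{10 + r}$)
$\frac{1}{Z{\left(c{\left(-6,-7 \right)} \right)} + T} = \frac{1}{\frac{35}{10 - 7} - \frac{89333}{2}} = \frac{1}{\frac{35}{3} - \frac{89333}{2}} = \frac{1}{- \frac{267929}{6}} = - \frac{6}{267929}$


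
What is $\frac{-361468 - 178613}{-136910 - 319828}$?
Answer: $\frac{180027}{152246} \approx 1.1825$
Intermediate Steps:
$\frac{-361468 - 178613}{-136910 - 319828} = - \frac{540081}{-456738} = \left(-540081\right) \left(- \frac{1}{456738}\right) = \frac{180027}{152246}$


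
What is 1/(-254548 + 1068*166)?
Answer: -1/77260 ≈ -1.2943e-5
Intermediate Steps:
1/(-254548 + 1068*166) = 1/(-254548 + 177288) = 1/(-77260) = -1/77260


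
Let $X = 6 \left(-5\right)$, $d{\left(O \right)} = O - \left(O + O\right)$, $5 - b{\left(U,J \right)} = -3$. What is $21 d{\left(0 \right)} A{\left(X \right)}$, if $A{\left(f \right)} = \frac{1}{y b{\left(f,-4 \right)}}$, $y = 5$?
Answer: $0$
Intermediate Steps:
$b{\left(U,J \right)} = 8$ ($b{\left(U,J \right)} = 5 - -3 = 5 + 3 = 8$)
$d{\left(O \right)} = - O$ ($d{\left(O \right)} = O - 2 O = - O$)
$X = -30$
$A{\left(f \right)} = \frac{1}{40}$ ($A{\left(f \right)} = \frac{1}{5 \cdot 8} = \frac{1}{40}$)
$21 d{\left(0 \right)} A{\left(X \right)} = 21 \left(\left(-1\right) 0\right) \frac{1}{40} = 21 \cdot 0 \cdot \frac{1}{40} = 0 \cdot \frac{1}{40} = 0$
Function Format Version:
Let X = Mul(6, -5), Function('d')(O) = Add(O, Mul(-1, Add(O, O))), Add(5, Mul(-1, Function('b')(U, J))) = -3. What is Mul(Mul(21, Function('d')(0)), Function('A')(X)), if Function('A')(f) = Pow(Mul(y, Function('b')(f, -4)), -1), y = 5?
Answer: 0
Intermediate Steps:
Function('b')(U, J) = 8 (Function('b')(U, J) = Add(5, Mul(-1, -3)) = Add(5, 3) = 8)
Function('d')(O) = Mul(-1, O) (Function('d')(O) = Add(O, Mul(-1, Mul(2, O))) = Add(O, Mul(-2, O)) = Mul(-1, O))
X = -30
Function('A')(f) = Rational(1, 40) (Function('A')(f) = Pow(Mul(5, 8), -1) = Pow(40, -1) = Rational(1, 40))
Mul(Mul(21, Function('d')(0)), Function('A')(X)) = Mul(Mul(21, Mul(-1, 0)), Rational(1, 40)) = Mul(Mul(21, 0), Rational(1, 40)) = Mul(0, Rational(1, 40)) = 0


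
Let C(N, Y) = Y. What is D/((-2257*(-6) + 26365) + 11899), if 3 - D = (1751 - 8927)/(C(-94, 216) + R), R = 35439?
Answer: 38047/615714310 ≈ 6.1793e-5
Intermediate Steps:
D = 38047/11885 (D = 3 - (1751 - 8927)/(216 + 35439) = 3 - (-7176)/35655 = 3 - 1*(-2392/11885) = 3 + 2392/11885 = 38047/11885 ≈ 3.2013)
D/((-2257*(-6) + 26365) + 11899) = 38047/(11885*((-2257*(-6) + 26365) + 11899)) = 38047/(11885*((13542 + 26365) + 11899)) = 38047/(11885*(39907 + 11899)) = (38047/11885)/51806 = (38047/11885)*(1/51806) = 38047/615714310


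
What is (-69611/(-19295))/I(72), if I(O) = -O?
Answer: -69611/1389240 ≈ -0.050107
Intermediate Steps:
(-69611/(-19295))/I(72) = (-69611/(-19295))/((-1*72)) = -69611*(-1/19295)/(-72) = (69611/19295)*(-1/72) = -69611/1389240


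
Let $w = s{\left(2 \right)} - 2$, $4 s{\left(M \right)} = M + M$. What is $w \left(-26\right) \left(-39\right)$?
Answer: $-1014$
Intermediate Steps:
$s{\left(M \right)} = \frac{M}{2}$ ($s{\left(M \right)} = \frac{M + M}{4} = \frac{2 M}{4} = \frac{M}{2}$)
$w = -1$ ($w = \frac{1}{2} \cdot 2 - 2 = 1 - 2 = -1$)
$w \left(-26\right) \left(-39\right) = \left(-1\right) \left(-26\right) \left(-39\right) = 26 \left(-39\right) = -1014$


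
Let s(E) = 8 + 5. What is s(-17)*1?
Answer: 13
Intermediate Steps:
s(E) = 13
s(-17)*1 = 13*1 = 13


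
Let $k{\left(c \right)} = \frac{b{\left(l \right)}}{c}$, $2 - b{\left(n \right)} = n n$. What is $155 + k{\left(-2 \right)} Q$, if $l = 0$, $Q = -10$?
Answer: $165$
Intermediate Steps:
$b{\left(n \right)} = 2 - n^{2}$ ($b{\left(n \right)} = 2 - n n = 2 - n^{2}$)
$k{\left(c \right)} = \frac{2}{c}$ ($k{\left(c \right)} = \frac{2 - 0^{2}}{c} = \frac{2 - 0}{c} = \frac{2 + 0}{c} = \frac{2}{c}$)
$155 + k{\left(-2 \right)} Q = 155 + \frac{2}{-2} \left(-10\right) = 155 + 2 \left(- \frac{1}{2}\right) \left(-10\right) = 155 - -10 = 155 + 10 = 165$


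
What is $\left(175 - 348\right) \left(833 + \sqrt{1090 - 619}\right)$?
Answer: $-144109 - 173 \sqrt{471} \approx -1.4786 \cdot 10^{5}$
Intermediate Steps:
$\left(175 - 348\right) \left(833 + \sqrt{1090 - 619}\right) = - 173 \left(833 + \sqrt{471}\right) = -144109 - 173 \sqrt{471}$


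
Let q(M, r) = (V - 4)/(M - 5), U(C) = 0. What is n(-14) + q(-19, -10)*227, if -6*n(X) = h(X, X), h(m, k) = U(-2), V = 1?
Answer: 227/8 ≈ 28.375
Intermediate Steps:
h(m, k) = 0
q(M, r) = -3/(-5 + M) (q(M, r) = (1 - 4)/(M - 5) = -3/(-5 + M))
n(X) = 0 (n(X) = -1/6*0 = 0)
n(-14) + q(-19, -10)*227 = 0 - 3/(-5 - 19)*227 = 0 - 3/(-24)*227 = 0 - 3*(-1/24)*227 = 0 + (1/8)*227 = 0 + 227/8 = 227/8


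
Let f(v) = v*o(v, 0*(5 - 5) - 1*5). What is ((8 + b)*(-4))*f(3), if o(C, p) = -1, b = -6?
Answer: 24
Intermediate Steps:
f(v) = -v (f(v) = v*(-1) = -v)
((8 + b)*(-4))*f(3) = ((8 - 6)*(-4))*(-1*3) = (2*(-4))*(-3) = -8*(-3) = 24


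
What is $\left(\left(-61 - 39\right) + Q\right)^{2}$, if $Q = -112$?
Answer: $44944$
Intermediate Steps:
$\left(\left(-61 - 39\right) + Q\right)^{2} = \left(\left(-61 - 39\right) - 112\right)^{2} = \left(-100 - 112\right)^{2} = \left(-212\right)^{2} = 44944$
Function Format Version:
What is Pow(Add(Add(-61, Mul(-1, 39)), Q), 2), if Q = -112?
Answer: 44944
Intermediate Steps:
Pow(Add(Add(-61, Mul(-1, 39)), Q), 2) = Pow(Add(Add(-61, Mul(-1, 39)), -112), 2) = Pow(Add(Add(-61, -39), -112), 2) = Pow(Add(-100, -112), 2) = Pow(-212, 2) = 44944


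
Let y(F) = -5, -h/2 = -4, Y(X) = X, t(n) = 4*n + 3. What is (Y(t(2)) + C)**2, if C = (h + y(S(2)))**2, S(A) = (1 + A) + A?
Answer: 400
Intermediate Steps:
t(n) = 3 + 4*n
S(A) = 1 + 2*A
h = 8 (h = -2*(-4) = 8)
C = 9 (C = (8 - 5)**2 = 3**2 = 9)
(Y(t(2)) + C)**2 = ((3 + 4*2) + 9)**2 = ((3 + 8) + 9)**2 = (11 + 9)**2 = 20**2 = 400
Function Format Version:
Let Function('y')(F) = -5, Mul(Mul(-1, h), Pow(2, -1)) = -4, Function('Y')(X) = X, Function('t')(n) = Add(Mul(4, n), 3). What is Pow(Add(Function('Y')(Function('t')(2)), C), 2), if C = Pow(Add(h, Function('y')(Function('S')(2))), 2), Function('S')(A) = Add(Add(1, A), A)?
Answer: 400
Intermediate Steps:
Function('t')(n) = Add(3, Mul(4, n))
Function('S')(A) = Add(1, Mul(2, A))
h = 8 (h = Mul(-2, -4) = 8)
C = 9 (C = Pow(Add(8, -5), 2) = Pow(3, 2) = 9)
Pow(Add(Function('Y')(Function('t')(2)), C), 2) = Pow(Add(Add(3, Mul(4, 2)), 9), 2) = Pow(Add(Add(3, 8), 9), 2) = Pow(Add(11, 9), 2) = Pow(20, 2) = 400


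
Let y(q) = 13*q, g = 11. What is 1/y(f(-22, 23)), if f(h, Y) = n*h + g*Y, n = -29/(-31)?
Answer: 31/93665 ≈ 0.00033097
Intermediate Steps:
n = 29/31 (n = -29*(-1/31) = 29/31 ≈ 0.93548)
f(h, Y) = 11*Y + 29*h/31 (f(h, Y) = 29*h/31 + 11*Y = 11*Y + 29*h/31)
1/y(f(-22, 23)) = 1/(13*(11*23 + (29/31)*(-22))) = 1/(13*(253 - 638/31)) = 1/(13*(7205/31)) = 1/(93665/31) = 31/93665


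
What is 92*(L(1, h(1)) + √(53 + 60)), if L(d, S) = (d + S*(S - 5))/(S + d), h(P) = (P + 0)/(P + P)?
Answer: -230/3 + 92*√113 ≈ 901.31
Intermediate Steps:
h(P) = ½ (h(P) = P/((2*P)) = P*(1/(2*P)) = ½)
L(d, S) = (d + S*(-5 + S))/(S + d)
92*(L(1, h(1)) + √(53 + 60)) = 92*((1 + (½)² - 5*½)/(½ + 1) + √(53 + 60)) = 92*((1 + ¼ - 5/2)/(3/2) + √113) = 92*((⅔)*(-5/4) + √113) = 92*(-⅚ + √113) = -230/3 + 92*√113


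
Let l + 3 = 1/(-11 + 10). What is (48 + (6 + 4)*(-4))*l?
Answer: -32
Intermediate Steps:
l = -4 (l = -3 + 1/(-11 + 10) = -3 + 1/(-1) = -3 - 1 = -4)
(48 + (6 + 4)*(-4))*l = (48 + (6 + 4)*(-4))*(-4) = (48 + 10*(-4))*(-4) = (48 - 40)*(-4) = 8*(-4) = -32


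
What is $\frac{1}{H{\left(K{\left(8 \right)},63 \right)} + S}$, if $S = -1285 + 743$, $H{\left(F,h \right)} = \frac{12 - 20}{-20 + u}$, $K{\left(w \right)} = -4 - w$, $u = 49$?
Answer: $- \frac{29}{15726} \approx -0.0018441$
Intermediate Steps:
$H{\left(F,h \right)} = - \frac{8}{29}$ ($H{\left(F,h \right)} = \frac{12 - 20}{-20 + 49} = - \frac{8}{29}$)
$S = -542$
$\frac{1}{H{\left(K{\left(8 \right)},63 \right)} + S} = \frac{1}{- \frac{8}{29} - 542} = \frac{1}{- \frac{15726}{29}} = - \frac{29}{15726}$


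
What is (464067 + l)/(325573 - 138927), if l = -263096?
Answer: 200971/186646 ≈ 1.0767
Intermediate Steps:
(464067 + l)/(325573 - 138927) = (464067 - 263096)/(325573 - 138927) = 200971/186646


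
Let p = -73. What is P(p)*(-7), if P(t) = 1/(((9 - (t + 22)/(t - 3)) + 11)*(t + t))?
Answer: 266/107237 ≈ 0.0024805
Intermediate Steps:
P(t) = 1/(2*t*(20 - (22 + t)/(-3 + t))) (P(t) = 1/(((9 - (22 + t)/(-3 + t)) + 11)*(2*t)) = 1/((20 - (22 + t)/(-3 + t))*(2*t)) = 1/(2*t*(20 - (22 + t)/(-3 + t))))
P(p)*(-7) = ((1/2)*(-3 - 73)/(-73*(-82 + 19*(-73))))*(-7) = ((1/2)*(-1/73)*(-76)/(-82 - 1387))*(-7) = ((1/2)*(-1/73)*(-76)/(-1469))*(-7) = ((1/2)*(-1/73)*(-1/1469)*(-76))*(-7) = -38/107237*(-7) = 266/107237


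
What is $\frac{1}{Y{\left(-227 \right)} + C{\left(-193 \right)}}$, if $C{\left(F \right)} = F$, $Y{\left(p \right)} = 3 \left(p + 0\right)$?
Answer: $- \frac{1}{874} \approx -0.0011442$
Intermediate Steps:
$Y{\left(p \right)} = 3 p$
$\frac{1}{Y{\left(-227 \right)} + C{\left(-193 \right)}} = \frac{1}{3 \left(-227\right) - 193} = \frac{1}{-681 - 193} = \frac{1}{-874} = - \frac{1}{874}$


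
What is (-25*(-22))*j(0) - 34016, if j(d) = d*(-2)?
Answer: -34016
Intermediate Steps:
j(d) = -2*d
(-25*(-22))*j(0) - 34016 = (-25*(-22))*(-2*0) - 34016 = 550*0 - 34016 = 0 - 34016 = -34016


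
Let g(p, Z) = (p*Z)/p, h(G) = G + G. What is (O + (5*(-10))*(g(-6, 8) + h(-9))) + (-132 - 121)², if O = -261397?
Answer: -196888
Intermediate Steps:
h(G) = 2*G
g(p, Z) = Z (g(p, Z) = (Z*p)/p = Z)
(O + (5*(-10))*(g(-6, 8) + h(-9))) + (-132 - 121)² = (-261397 + (5*(-10))*(8 + 2*(-9))) + (-132 - 121)² = (-261397 - 50*(8 - 18)) + (-253)² = (-261397 - 50*(-10)) + 64009 = (-261397 + 500) + 64009 = -260897 + 64009 = -196888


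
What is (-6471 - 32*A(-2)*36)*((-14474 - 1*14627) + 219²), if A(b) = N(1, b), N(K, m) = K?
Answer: -143769780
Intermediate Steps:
A(b) = 1
(-6471 - 32*A(-2)*36)*((-14474 - 1*14627) + 219²) = (-6471 - 32*1*36)*((-14474 - 1*14627) + 219²) = (-6471 - 32*36)*((-14474 - 14627) + 47961) = (-6471 - 1152)*(-29101 + 47961) = -7623*18860 = -143769780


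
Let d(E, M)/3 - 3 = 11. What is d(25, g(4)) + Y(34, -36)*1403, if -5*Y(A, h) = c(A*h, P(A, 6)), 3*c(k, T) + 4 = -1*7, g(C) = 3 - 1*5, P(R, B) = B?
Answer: 16063/15 ≈ 1070.9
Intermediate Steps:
g(C) = -2 (g(C) = 3 - 5 = -2)
c(k, T) = -11/3 (c(k, T) = -4/3 + (-1*7)/3 = -4/3 + (1/3)*(-7) = -4/3 - 7/3 = -11/3)
Y(A, h) = 11/15 (Y(A, h) = -1/5*(-11/3) = 11/15)
d(E, M) = 42 (d(E, M) = 9 + 3*11 = 9 + 33 = 42)
d(25, g(4)) + Y(34, -36)*1403 = 42 + (11/15)*1403 = 42 + 15433/15 = 16063/15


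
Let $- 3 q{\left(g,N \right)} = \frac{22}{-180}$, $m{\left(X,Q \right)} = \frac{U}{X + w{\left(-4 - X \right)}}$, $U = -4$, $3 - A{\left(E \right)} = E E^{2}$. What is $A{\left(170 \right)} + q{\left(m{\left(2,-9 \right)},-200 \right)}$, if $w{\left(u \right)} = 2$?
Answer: $- \frac{1326509179}{270} \approx -4.913 \cdot 10^{6}$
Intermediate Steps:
$A{\left(E \right)} = 3 - E^{3}$ ($A{\left(E \right)} = 3 - E E^{2} = 3 - E^{3}$)
$m{\left(X,Q \right)} = - \frac{4}{2 + X}$ ($m{\left(X,Q \right)} = - \frac{4}{X + 2} = - \frac{4}{2 + X}$)
$q{\left(g,N \right)} = \frac{11}{270}$ ($q{\left(g,N \right)} = - \frac{22 \frac{1}{-180}}{3} = - \frac{22 \left(- \frac{1}{180}\right)}{3} = \left(- \frac{1}{3}\right) \left(- \frac{11}{90}\right) = \frac{11}{270}$)
$A{\left(170 \right)} + q{\left(m{\left(2,-9 \right)},-200 \right)} = \left(3 - 170^{3}\right) + \frac{11}{270} = \left(3 - 4913000\right) + \frac{11}{270} = -4912997 + \frac{11}{270} = - \frac{1326509179}{270}$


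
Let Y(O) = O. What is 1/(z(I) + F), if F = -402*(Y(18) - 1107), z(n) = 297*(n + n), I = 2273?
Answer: 1/1787940 ≈ 5.5930e-7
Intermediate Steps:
z(n) = 594*n (z(n) = 297*(2*n) = 594*n)
F = 437778 (F = -402*(18 - 1107) = -402*(-1089) = 437778)
1/(z(I) + F) = 1/(594*2273 + 437778) = 1/(1350162 + 437778) = 1/1787940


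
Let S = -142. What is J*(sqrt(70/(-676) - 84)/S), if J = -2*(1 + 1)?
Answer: I*sqrt(56854)/923 ≈ 0.25833*I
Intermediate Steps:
J = -4 (J = -2*2 = -4)
J*(sqrt(70/(-676) - 84)/S) = -4*sqrt(70/(-676) - 84)/(-142) = -4*sqrt(70*(-1/676) - 84)*(-1)/142 = -4*sqrt(-35/338 - 84)*(-1)/142 = -4*sqrt(-28427/338)*(-1)/142 = -4*I*sqrt(56854)/26*(-1)/142 = -(-1)*I*sqrt(56854)/923 = I*sqrt(56854)/923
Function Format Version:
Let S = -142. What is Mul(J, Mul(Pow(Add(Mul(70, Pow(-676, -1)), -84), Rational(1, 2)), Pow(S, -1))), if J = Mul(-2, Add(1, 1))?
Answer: Mul(Rational(1, 923), I, Pow(56854, Rational(1, 2))) ≈ Mul(0.25833, I)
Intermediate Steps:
J = -4 (J = Mul(-2, 2) = -4)
Mul(J, Mul(Pow(Add(Mul(70, Pow(-676, -1)), -84), Rational(1, 2)), Pow(S, -1))) = Mul(-4, Mul(Pow(Add(Mul(70, Pow(-676, -1)), -84), Rational(1, 2)), Pow(-142, -1))) = Mul(-4, Mul(Pow(Add(Mul(70, Rational(-1, 676)), -84), Rational(1, 2)), Rational(-1, 142))) = Mul(-4, Mul(Pow(Add(Rational(-35, 338), -84), Rational(1, 2)), Rational(-1, 142))) = Mul(-4, Mul(Pow(Rational(-28427, 338), Rational(1, 2)), Rational(-1, 142))) = Mul(-4, Mul(Mul(Rational(1, 26), I, Pow(56854, Rational(1, 2))), Rational(-1, 142))) = Mul(-4, Mul(Rational(-1, 3692), I, Pow(56854, Rational(1, 2)))) = Mul(Rational(1, 923), I, Pow(56854, Rational(1, 2)))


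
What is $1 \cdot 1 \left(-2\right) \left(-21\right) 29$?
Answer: $1218$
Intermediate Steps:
$1 \cdot 1 \left(-2\right) \left(-21\right) 29 = 1 \left(-2\right) \left(-21\right) 29 = \left(-2\right) \left(-21\right) 29 = 42 \cdot 29 = 1218$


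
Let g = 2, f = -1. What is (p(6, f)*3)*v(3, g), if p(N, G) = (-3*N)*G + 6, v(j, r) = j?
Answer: 216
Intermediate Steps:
p(N, G) = 6 - 3*G*N (p(N, G) = -3*G*N + 6 = 6 - 3*G*N)
(p(6, f)*3)*v(3, g) = ((6 - 3*(-1)*6)*3)*3 = ((6 + 18)*3)*3 = (24*3)*3 = 72*3 = 216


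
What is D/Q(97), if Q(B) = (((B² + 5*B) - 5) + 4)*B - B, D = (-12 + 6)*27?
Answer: -81/479762 ≈ -0.00016883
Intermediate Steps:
D = -162 (D = -6*27 = -162)
Q(B) = -B + B*(-1 + B² + 5*B) (Q(B) = ((-5 + B² + 5*B) + 4)*B - B = (-1 + B² + 5*B)*B - B = B*(-1 + B² + 5*B) - B = -B + B*(-1 + B² + 5*B))
D/Q(97) = -162*1/(97*(-2 + 97² + 5*97)) = -162*1/(97*(-2 + 9409 + 485)) = -162/(97*9892) = -162/959524 = -162*1/959524 = -81/479762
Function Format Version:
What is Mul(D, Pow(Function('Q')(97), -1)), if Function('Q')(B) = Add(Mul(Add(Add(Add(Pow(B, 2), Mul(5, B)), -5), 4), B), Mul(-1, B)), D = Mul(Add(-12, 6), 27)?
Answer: Rational(-81, 479762) ≈ -0.00016883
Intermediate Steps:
D = -162 (D = Mul(-6, 27) = -162)
Function('Q')(B) = Add(Mul(-1, B), Mul(B, Add(-1, Pow(B, 2), Mul(5, B)))) (Function('Q')(B) = Add(Mul(Add(Add(-5, Pow(B, 2), Mul(5, B)), 4), B), Mul(-1, B)) = Add(Mul(Add(-1, Pow(B, 2), Mul(5, B)), B), Mul(-1, B)) = Add(Mul(B, Add(-1, Pow(B, 2), Mul(5, B))), Mul(-1, B)) = Add(Mul(-1, B), Mul(B, Add(-1, Pow(B, 2), Mul(5, B)))))
Mul(D, Pow(Function('Q')(97), -1)) = Mul(-162, Pow(Mul(97, Add(-2, Pow(97, 2), Mul(5, 97))), -1)) = Mul(-162, Pow(Mul(97, Add(-2, 9409, 485)), -1)) = Mul(-162, Pow(Mul(97, 9892), -1)) = Mul(-162, Pow(959524, -1)) = Mul(-162, Rational(1, 959524)) = Rational(-81, 479762)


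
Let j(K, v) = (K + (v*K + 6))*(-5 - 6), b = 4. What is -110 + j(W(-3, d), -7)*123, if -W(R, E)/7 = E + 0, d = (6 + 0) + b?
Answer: -576488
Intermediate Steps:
d = 10 (d = (6 + 0) + 4 = 6 + 4 = 10)
W(R, E) = -7*E (W(R, E) = -7*(E + 0) = -7*E)
j(K, v) = -66 - 11*K - 11*K*v (j(K, v) = (K + (K*v + 6))*(-11) = (K + (6 + K*v))*(-11) = (6 + K + K*v)*(-11) = -66 - 11*K - 11*K*v)
-110 + j(W(-3, d), -7)*123 = -110 + (-66 - (-77)*10 - 11*(-7*10)*(-7))*123 = -110 + (-66 - 11*(-70) - 11*(-70)*(-7))*123 = -110 + (-66 + 770 - 5390)*123 = -110 - 4686*123 = -110 - 576378 = -576488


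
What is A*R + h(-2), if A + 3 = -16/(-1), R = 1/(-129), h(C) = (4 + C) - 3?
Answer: -142/129 ≈ -1.1008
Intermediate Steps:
h(C) = 1 + C
R = -1/129 ≈ -0.0077519
A = 13 (A = -3 - 16/(-1) = -3 - 16*(-1) = -3 + 16 = 13)
A*R + h(-2) = 13*(-1/129) + (1 - 2) = -13/129 - 1 = -142/129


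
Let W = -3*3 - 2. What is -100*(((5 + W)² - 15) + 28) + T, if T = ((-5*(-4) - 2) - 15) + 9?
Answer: -4888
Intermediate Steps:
W = -11 (W = -9 - 2 = -11)
T = 12 (T = ((20 - 2) - 15) + 9 = (18 - 15) + 9 = 3 + 9 = 12)
-100*(((5 + W)² - 15) + 28) + T = -100*(((5 - 11)² - 15) + 28) + 12 = -100*(((-6)² - 15) + 28) + 12 = -100*((36 - 15) + 28) + 12 = -100*(21 + 28) + 12 = -100*49 + 12 = -4900 + 12 = -4888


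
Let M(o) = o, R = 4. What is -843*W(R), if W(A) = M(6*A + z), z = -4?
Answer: -16860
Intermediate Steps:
W(A) = -4 + 6*A (W(A) = 6*A - 4 = -4 + 6*A)
-843*W(R) = -843*(-4 + 6*4) = -843*(-4 + 24) = -843*20 = -16860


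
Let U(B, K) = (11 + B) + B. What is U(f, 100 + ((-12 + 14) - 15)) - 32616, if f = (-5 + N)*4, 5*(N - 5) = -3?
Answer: -163049/5 ≈ -32610.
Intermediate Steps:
N = 22/5 (N = 5 + (1/5)*(-3) = 5 - 3/5 = 22/5 ≈ 4.4000)
f = -12/5 (f = (-5 + 22/5)*4 = -3/5*4 = -12/5 ≈ -2.4000)
U(B, K) = 11 + 2*B
U(f, 100 + ((-12 + 14) - 15)) - 32616 = (11 + 2*(-12/5)) - 32616 = (11 - 24/5) - 32616 = 31/5 - 32616 = -163049/5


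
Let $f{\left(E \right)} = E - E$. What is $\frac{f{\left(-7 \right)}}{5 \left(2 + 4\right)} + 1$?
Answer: $1$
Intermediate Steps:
$f{\left(E \right)} = 0$
$\frac{f{\left(-7 \right)}}{5 \left(2 + 4\right)} + 1 = \frac{1}{5 \left(2 + 4\right)} 0 + 1 = \frac{1}{5 \cdot 6} \cdot 0 + 1 = \frac{1}{30} \cdot 0 + 1 = 0 + 1 = 1$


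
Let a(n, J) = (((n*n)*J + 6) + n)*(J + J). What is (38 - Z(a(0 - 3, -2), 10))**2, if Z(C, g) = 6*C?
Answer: 103684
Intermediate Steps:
a(n, J) = 2*J*(6 + n + J*n**2) (a(n, J) = ((n**2*J + 6) + n)*(2*J) = ((J*n**2 + 6) + n)*(2*J) = ((6 + J*n**2) + n)*(2*J) = (6 + n + J*n**2)*(2*J) = 2*J*(6 + n + J*n**2))
(38 - Z(a(0 - 3, -2), 10))**2 = (38 - 6*2*(-2)*(6 + (0 - 3) - 2*(0 - 3)**2))**2 = (38 - 6*2*(-2)*(6 - 3 - 2*(-3)**2))**2 = (38 - 6*2*(-2)*(6 - 3 - 2*9))**2 = (38 - 6*2*(-2)*(6 - 3 - 18))**2 = (38 - 6*2*(-2)*(-15))**2 = (38 - 6*60)**2 = (38 - 1*360)**2 = (38 - 360)**2 = (-322)**2 = 103684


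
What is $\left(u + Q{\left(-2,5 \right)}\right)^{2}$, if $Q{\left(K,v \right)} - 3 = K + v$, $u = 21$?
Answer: $729$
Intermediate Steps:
$Q{\left(K,v \right)} = 3 + K + v$ ($Q{\left(K,v \right)} = 3 + \left(K + v\right) = 3 + K + v$)
$\left(u + Q{\left(-2,5 \right)}\right)^{2} = \left(21 + \left(3 - 2 + 5\right)\right)^{2} = \left(21 + 6\right)^{2} = 27^{2} = 729$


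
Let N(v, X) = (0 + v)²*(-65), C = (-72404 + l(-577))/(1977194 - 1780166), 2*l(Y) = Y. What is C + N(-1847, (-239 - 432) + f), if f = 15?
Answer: -87378602164145/394056 ≈ -2.2174e+8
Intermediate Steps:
l(Y) = Y/2
C = -145385/394056 (C = (-72404 + (½)*(-577))/(1977194 - 1780166) = (-72404 - 577/2)/197028 = -145385/2*1/197028 = -145385/394056 ≈ -0.36895)
N(v, X) = -65*v² (N(v, X) = v²*(-65) = -65*v²)
C + N(-1847, (-239 - 432) + f) = -145385/394056 - 65*(-1847)² = -145385/394056 - 65*3411409 = -145385/394056 - 221741585 = -87378602164145/394056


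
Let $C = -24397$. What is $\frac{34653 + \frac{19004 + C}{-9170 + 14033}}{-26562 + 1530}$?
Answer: $- \frac{565477}{408492} \approx -1.3843$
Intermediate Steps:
$\frac{34653 + \frac{19004 + C}{-9170 + 14033}}{-26562 + 1530} = \frac{34653 + \frac{19004 - 24397}{-9170 + 14033}}{-26562 + 1530} = \frac{34653 - \frac{5393}{4863}}{-25032} = \left(34653 - \frac{5393}{4863}\right) \left(- \frac{1}{25032}\right) = \frac{168512146}{4863} \left(- \frac{1}{25032}\right) = - \frac{565477}{408492}$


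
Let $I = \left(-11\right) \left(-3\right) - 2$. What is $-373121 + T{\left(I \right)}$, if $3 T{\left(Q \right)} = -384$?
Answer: $-373249$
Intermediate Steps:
$I = 31$ ($I = 33 - 2 = 31$)
$T{\left(Q \right)} = -128$ ($T{\left(Q \right)} = \frac{1}{3} \left(-384\right) = -128$)
$-373121 + T{\left(I \right)} = -373121 - 128 = -373249$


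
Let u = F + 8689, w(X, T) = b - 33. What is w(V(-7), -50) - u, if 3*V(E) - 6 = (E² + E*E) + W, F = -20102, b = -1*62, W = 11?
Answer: 11318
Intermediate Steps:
b = -62
V(E) = 17/3 + 2*E²/3 (V(E) = 2 + ((E² + E*E) + 11)/3 = 2 + ((E² + E²) + 11)/3 = 2 + (2*E² + 11)/3 = 2 + (11 + 2*E²)/3 = 2 + (11/3 + 2*E²/3) = 17/3 + 2*E²/3)
w(X, T) = -95 (w(X, T) = -62 - 33 = -95)
u = -11413 (u = -20102 + 8689 = -11413)
w(V(-7), -50) - u = -95 - 1*(-11413) = -95 + 11413 = 11318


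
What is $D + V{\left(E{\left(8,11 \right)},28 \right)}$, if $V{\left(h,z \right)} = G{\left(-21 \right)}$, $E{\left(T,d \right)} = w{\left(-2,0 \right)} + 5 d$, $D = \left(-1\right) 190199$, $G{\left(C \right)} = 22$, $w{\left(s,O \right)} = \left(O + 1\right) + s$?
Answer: $-190177$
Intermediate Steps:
$w{\left(s,O \right)} = 1 + O + s$ ($w{\left(s,O \right)} = \left(1 + O\right) + s = 1 + O + s$)
$D = -190199$
$E{\left(T,d \right)} = -1 + 5 d$ ($E{\left(T,d \right)} = \left(1 + 0 - 2\right) + 5 d = -1 + 5 d$)
$V{\left(h,z \right)} = 22$
$D + V{\left(E{\left(8,11 \right)},28 \right)} = -190199 + 22 = -190177$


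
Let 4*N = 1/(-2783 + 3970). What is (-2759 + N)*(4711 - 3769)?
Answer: -6169973301/2374 ≈ -2.5990e+6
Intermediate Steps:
N = 1/4748 (N = 1/(4*(-2783 + 3970)) = (¼)/1187 = (¼)*(1/1187) = 1/4748 ≈ 0.00021061)
(-2759 + N)*(4711 - 3769) = (-2759 + 1/4748)*(4711 - 3769) = -13099731/4748*942 = -6169973301/2374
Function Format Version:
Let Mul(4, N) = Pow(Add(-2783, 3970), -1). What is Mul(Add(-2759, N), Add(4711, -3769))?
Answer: Rational(-6169973301, 2374) ≈ -2.5990e+6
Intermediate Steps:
N = Rational(1, 4748) (N = Mul(Rational(1, 4), Pow(Add(-2783, 3970), -1)) = Mul(Rational(1, 4), Pow(1187, -1)) = Mul(Rational(1, 4), Rational(1, 1187)) = Rational(1, 4748) ≈ 0.00021061)
Mul(Add(-2759, N), Add(4711, -3769)) = Mul(Add(-2759, Rational(1, 4748)), Add(4711, -3769)) = Mul(Rational(-13099731, 4748), 942) = Rational(-6169973301, 2374)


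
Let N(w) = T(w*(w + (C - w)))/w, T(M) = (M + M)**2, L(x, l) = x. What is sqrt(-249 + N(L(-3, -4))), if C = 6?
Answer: I*sqrt(681) ≈ 26.096*I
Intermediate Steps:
T(M) = 4*M**2 (T(M) = (2*M)**2 = 4*M**2)
N(w) = 144*w (N(w) = (4*(w*(w + (6 - w)))**2)/w = (4*(w*6)**2)/w = (4*(6*w)**2)/w = (4*(36*w**2))/w = (144*w**2)/w = 144*w)
sqrt(-249 + N(L(-3, -4))) = sqrt(-249 + 144*(-3)) = sqrt(-249 - 432) = sqrt(-681) = I*sqrt(681)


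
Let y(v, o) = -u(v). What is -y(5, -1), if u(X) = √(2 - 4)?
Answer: I*√2 ≈ 1.4142*I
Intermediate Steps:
u(X) = I*√2 (u(X) = √(-2) = I*√2)
y(v, o) = -I*√2
-y(5, -1) = -(-1)*I*√2 = I*√2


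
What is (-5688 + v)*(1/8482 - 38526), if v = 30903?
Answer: -8239695444165/8482 ≈ -9.7143e+8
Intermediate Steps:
(-5688 + v)*(1/8482 - 38526) = (-5688 + 30903)*(1/8482 - 38526) = 25215*(1/8482 - 38526) = 25215*(-326777531/8482) = -8239695444165/8482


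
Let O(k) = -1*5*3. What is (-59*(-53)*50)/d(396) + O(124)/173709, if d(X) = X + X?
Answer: 1508855015/7643196 ≈ 197.41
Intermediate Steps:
d(X) = 2*X
O(k) = -15 (O(k) = -5*3 = -15)
(-59*(-53)*50)/d(396) + O(124)/173709 = (-59*(-53)*50)/((2*396)) - 15/173709 = (3127*50)/792 - 15*1/173709 = 156350*(1/792) - 5/57903 = 78175/396 - 5/57903 = 1508855015/7643196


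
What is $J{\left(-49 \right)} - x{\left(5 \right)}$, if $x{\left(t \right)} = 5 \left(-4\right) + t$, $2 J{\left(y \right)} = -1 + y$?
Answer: $-10$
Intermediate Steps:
$J{\left(y \right)} = - \frac{1}{2} + \frac{y}{2}$ ($J{\left(y \right)} = \frac{-1 + y}{2} = - \frac{1}{2} + \frac{y}{2}$)
$x{\left(t \right)} = -20 + t$
$J{\left(-49 \right)} - x{\left(5 \right)} = \left(- \frac{1}{2} + \frac{1}{2} \left(-49\right)\right) - \left(-20 + 5\right) = \left(- \frac{1}{2} - \frac{49}{2}\right) - -15 = -25 + 15 = -10$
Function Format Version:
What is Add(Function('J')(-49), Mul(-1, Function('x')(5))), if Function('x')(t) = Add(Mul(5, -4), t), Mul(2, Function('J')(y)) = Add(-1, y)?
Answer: -10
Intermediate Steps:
Function('J')(y) = Add(Rational(-1, 2), Mul(Rational(1, 2), y)) (Function('J')(y) = Mul(Rational(1, 2), Add(-1, y)) = Add(Rational(-1, 2), Mul(Rational(1, 2), y)))
Function('x')(t) = Add(-20, t)
Add(Function('J')(-49), Mul(-1, Function('x')(5))) = Add(Add(Rational(-1, 2), Mul(Rational(1, 2), -49)), Mul(-1, Add(-20, 5))) = Add(Add(Rational(-1, 2), Rational(-49, 2)), Mul(-1, -15)) = Add(-25, 15) = -10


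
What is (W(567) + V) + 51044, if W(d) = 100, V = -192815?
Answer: -141671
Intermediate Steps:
(W(567) + V) + 51044 = (100 - 192815) + 51044 = -192715 + 51044 = -141671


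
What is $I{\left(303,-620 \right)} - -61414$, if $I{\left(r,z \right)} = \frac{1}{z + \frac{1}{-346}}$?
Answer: $\frac{13174592348}{214521} \approx 61414.0$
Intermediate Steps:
$I{\left(r,z \right)} = \frac{1}{- \frac{1}{346} + z}$ ($I{\left(r,z \right)} = \frac{1}{z - \frac{1}{346}} = \frac{1}{- \frac{1}{346} + z}$)
$I{\left(303,-620 \right)} - -61414 = \frac{346}{-1 + 346 \left(-620\right)} - -61414 = \frac{346}{-1 - 214520} + 61414 = \frac{346}{-214521} + 61414 = 346 \left(- \frac{1}{214521}\right) + 61414 = - \frac{346}{214521} + 61414 = \frac{13174592348}{214521}$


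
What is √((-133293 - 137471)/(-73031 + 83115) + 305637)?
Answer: √1942287271906/2521 ≈ 552.82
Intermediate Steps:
√((-133293 - 137471)/(-73031 + 83115) + 305637) = √(-270764/10084 + 305637) = √(-270764*1/10084 + 305637) = √(-67691/2521 + 305637) = √(770443186/2521) = √1942287271906/2521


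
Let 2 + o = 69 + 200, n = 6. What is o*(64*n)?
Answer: 102528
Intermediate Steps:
o = 267 (o = -2 + (69 + 200) = -2 + 269 = 267)
o*(64*n) = 267*(64*6) = 267*384 = 102528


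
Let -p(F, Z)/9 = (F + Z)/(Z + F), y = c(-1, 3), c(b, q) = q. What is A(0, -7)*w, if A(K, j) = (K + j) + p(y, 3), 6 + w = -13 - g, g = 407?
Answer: 6816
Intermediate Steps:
y = 3
w = -426 (w = -6 + (-13 - 1*407) = -6 + (-13 - 407) = -6 - 420 = -426)
p(F, Z) = -9 (p(F, Z) = -9*(F + Z)/(Z + F) = -9*(F + Z)/(F + Z) = -9*1 = -9)
A(K, j) = -9 + K + j (A(K, j) = (K + j) - 9 = -9 + K + j)
A(0, -7)*w = (-9 + 0 - 7)*(-426) = -16*(-426) = 6816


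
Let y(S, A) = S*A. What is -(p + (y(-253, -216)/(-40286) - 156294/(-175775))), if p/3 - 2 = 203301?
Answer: -2159464000743867/3540635825 ≈ -6.0991e+5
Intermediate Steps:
p = 609909 (p = 6 + 3*203301 = 6 + 609903 = 609909)
y(S, A) = A*S
-(p + (y(-253, -216)/(-40286) - 156294/(-175775))) = -(609909 + (-216*(-253)/(-40286) - 156294/(-175775))) = -(609909 + (54648*(-1/40286) - 156294*(-1/175775))) = -(609909 + (-27324/20143 + 156294/175775)) = -(609909 - 1654646058/3540635825) = -1*2159464000743867/3540635825 = -2159464000743867/3540635825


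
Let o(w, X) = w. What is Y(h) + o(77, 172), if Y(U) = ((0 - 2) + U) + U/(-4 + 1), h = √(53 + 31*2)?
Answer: 75 + 2*√115/3 ≈ 82.149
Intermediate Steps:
h = √115 (h = √(53 + 62) = √115 ≈ 10.724)
Y(U) = -2 + 2*U/3 (Y(U) = (-2 + U) + U/(-3) = (-2 + U) + U*(-⅓) = (-2 + U) - U/3 = -2 + 2*U/3)
Y(h) + o(77, 172) = (-2 + 2*√115/3) + 77 = 75 + 2*√115/3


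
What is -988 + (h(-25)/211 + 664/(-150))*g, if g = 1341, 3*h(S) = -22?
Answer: -36770794/5275 ≈ -6970.8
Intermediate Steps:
h(S) = -22/3 (h(S) = (⅓)*(-22) = -22/3)
-988 + (h(-25)/211 + 664/(-150))*g = -988 + (-22/3/211 + 664/(-150))*1341 = -988 + (-22/3*1/211 + 664*(-1/150))*1341 = -988 + (-22/633 - 332/75)*1341 = -988 - 23534/5275*1341 = -988 - 31559094/5275 = -36770794/5275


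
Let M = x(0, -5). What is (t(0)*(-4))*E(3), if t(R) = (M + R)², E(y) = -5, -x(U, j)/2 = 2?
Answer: 320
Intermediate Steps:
x(U, j) = -4 (x(U, j) = -2*2 = -4)
M = -4
t(R) = (-4 + R)²
(t(0)*(-4))*E(3) = ((-4 + 0)²*(-4))*(-5) = ((-4)²*(-4))*(-5) = (16*(-4))*(-5) = -64*(-5) = 320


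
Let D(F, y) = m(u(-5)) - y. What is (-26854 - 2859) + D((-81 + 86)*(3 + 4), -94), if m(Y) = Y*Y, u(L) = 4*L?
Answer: -29219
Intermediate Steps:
m(Y) = Y²
D(F, y) = 400 - y (D(F, y) = (4*(-5))² - y = (-20)² - y = 400 - y)
(-26854 - 2859) + D((-81 + 86)*(3 + 4), -94) = (-26854 - 2859) + (400 - 1*(-94)) = -29713 + (400 + 94) = -29713 + 494 = -29219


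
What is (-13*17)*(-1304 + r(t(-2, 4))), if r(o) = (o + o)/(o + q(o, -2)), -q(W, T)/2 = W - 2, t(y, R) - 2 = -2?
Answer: 288184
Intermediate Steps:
t(y, R) = 0 (t(y, R) = 2 - 2 = 0)
q(W, T) = 4 - 2*W (q(W, T) = -2*(W - 2) = -2*(-2 + W) = 4 - 2*W)
r(o) = 2*o/(4 - o) (r(o) = (o + o)/(o + (4 - 2*o)) = (2*o)/(4 - o) = 2*o/(4 - o))
(-13*17)*(-1304 + r(t(-2, 4))) = (-13*17)*(-1304 + 2*0/(4 - 1*0)) = -221*(-1304 + 2*0/(4 + 0)) = -221*(-1304 + 2*0/4) = -221*(-1304 + 2*0*(¼)) = -221*(-1304 + 0) = -221*(-1304) = 288184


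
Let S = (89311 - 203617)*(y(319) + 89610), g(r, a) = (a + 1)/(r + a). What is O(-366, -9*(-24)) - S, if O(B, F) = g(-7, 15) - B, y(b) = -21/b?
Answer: 3267502167506/319 ≈ 1.0243e+10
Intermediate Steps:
g(r, a) = (1 + a)/(a + r)
O(B, F) = 2 - B (O(B, F) = (1 + 15)/(15 - 7) - B = 16/8 - B = (⅛)*16 - B = 2 - B)
S = -3267502050114/319 (S = (89311 - 203617)*(-21/319 + 89610) = -114306*(-21*1/319 + 89610) = -114306*(-21/319 + 89610) = -114306*28585569/319 = -3267502050114/319 ≈ -1.0243e+10)
O(-366, -9*(-24)) - S = (2 - 1*(-366)) - 1*(-3267502050114/319) = (2 + 366) + 3267502050114/319 = 368 + 3267502050114/319 = 3267502167506/319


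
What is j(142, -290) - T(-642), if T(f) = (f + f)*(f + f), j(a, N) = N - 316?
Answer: -1649262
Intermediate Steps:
j(a, N) = -316 + N
T(f) = 4*f**2 (T(f) = (2*f)*(2*f) = 4*f**2)
j(142, -290) - T(-642) = (-316 - 290) - 4*(-642)**2 = -606 - 4*412164 = -606 - 1*1648656 = -606 - 1648656 = -1649262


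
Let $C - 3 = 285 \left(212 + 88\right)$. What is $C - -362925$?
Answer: $448428$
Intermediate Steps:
$C = 85503$ ($C = 3 + 285 \left(212 + 88\right) = 3 + 285 \cdot 300 = 3 + 85500 = 85503$)
$C - -362925 = 85503 - -362925 = 85503 + 362925 = 448428$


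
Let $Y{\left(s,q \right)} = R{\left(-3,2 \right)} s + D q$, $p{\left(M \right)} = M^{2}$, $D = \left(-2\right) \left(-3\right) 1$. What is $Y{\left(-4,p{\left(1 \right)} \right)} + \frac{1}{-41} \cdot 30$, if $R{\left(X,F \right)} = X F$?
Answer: $\frac{1200}{41} \approx 29.268$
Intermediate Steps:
$R{\left(X,F \right)} = F X$
$D = 6$ ($D = 6 \cdot 1 = 6$)
$Y{\left(s,q \right)} = - 6 s + 6 q$ ($Y{\left(s,q \right)} = 2 \left(-3\right) s + 6 q = - 6 s + 6 q$)
$Y{\left(-4,p{\left(1 \right)} \right)} + \frac{1}{-41} \cdot 30 = \left(\left(-6\right) \left(-4\right) + 6 \cdot 1^{2}\right) + \frac{1}{-41} \cdot 30 = \left(24 + 6 \cdot 1\right) - \frac{30}{41} = \left(24 + 6\right) - \frac{30}{41} = 30 - \frac{30}{41} = \frac{1200}{41}$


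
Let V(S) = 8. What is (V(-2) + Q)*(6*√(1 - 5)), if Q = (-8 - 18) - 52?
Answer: -840*I ≈ -840.0*I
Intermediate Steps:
Q = -78 (Q = -26 - 52 = -78)
(V(-2) + Q)*(6*√(1 - 5)) = (8 - 78)*(6*√(1 - 5)) = -420*√(-4) = -420*2*I = -840*I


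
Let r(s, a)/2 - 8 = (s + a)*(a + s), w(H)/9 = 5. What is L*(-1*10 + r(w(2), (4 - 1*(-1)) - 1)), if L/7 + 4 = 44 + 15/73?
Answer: 98780360/73 ≈ 1.3532e+6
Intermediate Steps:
L = 20545/73 (L = -28 + 7*(44 + 15/73) = -28 + 7*(3227/73) = -28 + 22589/73 = 20545/73 ≈ 281.44)
w(H) = 45 (w(H) = 9*5 = 45)
r(s, a) = 16 + 2*(a + s)² (r(s, a) = 16 + 2*((s + a)*(a + s)) = 16 + 2*((a + s)*(a + s)) = 16 + 2*(a + s)²)
L*(-1*10 + r(w(2), (4 - 1*(-1)) - 1)) = 20545*(-1*10 + (16 + 2*(((4 - 1*(-1)) - 1) + 45)²))/73 = 20545*(-10 + (16 + 2*(((4 + 1) - 1) + 45)²))/73 = 20545*(-10 + (16 + 2*((5 - 1) + 45)²))/73 = 20545*(-10 + (16 + 2*(4 + 45)²))/73 = 20545*(-10 + (16 + 2*49²))/73 = 20545*(-10 + (16 + 2*2401))/73 = 20545*(-10 + (16 + 4802))/73 = 20545*(-10 + 4818)/73 = (20545/73)*4808 = 98780360/73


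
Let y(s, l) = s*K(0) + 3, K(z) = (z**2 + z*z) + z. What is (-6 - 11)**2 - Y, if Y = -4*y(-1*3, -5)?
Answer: 301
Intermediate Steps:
K(z) = z + 2*z**2 (K(z) = (z**2 + z**2) + z = 2*z**2 + z = z + 2*z**2)
y(s, l) = 3 (y(s, l) = s*(0*(1 + 2*0)) + 3 = s*(0*(1 + 0)) + 3 = s*(0*1) + 3 = s*0 + 3 = 0 + 3 = 3)
Y = -12 (Y = -4*3 = -12)
(-6 - 11)**2 - Y = (-6 - 11)**2 - 1*(-12) = (-17)**2 + 12 = 289 + 12 = 301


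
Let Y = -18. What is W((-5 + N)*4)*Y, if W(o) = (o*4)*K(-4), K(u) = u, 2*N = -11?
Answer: -12096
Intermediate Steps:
N = -11/2 (N = (½)*(-11) = -11/2 ≈ -5.5000)
W(o) = -16*o (W(o) = (o*4)*(-4) = (4*o)*(-4) = -16*o)
W((-5 + N)*4)*Y = -16*(-5 - 11/2)*4*(-18) = -(-168)*4*(-18) = -16*(-42)*(-18) = 672*(-18) = -12096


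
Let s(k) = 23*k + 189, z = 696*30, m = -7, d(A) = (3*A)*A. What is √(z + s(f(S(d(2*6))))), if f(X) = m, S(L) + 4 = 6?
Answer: 2*√5227 ≈ 144.60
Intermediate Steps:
d(A) = 3*A²
S(L) = 2 (S(L) = -4 + 6 = 2)
z = 20880
f(X) = -7
s(k) = 189 + 23*k
√(z + s(f(S(d(2*6))))) = √(20880 + (189 + 23*(-7))) = √(20880 + (189 - 161)) = √(20880 + 28) = √20908 = 2*√5227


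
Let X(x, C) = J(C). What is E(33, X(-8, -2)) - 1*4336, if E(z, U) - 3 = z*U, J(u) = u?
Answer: -4399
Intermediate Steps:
X(x, C) = C
E(z, U) = 3 + U*z (E(z, U) = 3 + z*U = 3 + U*z)
E(33, X(-8, -2)) - 1*4336 = (3 - 2*33) - 1*4336 = (3 - 66) - 4336 = -63 - 4336 = -4399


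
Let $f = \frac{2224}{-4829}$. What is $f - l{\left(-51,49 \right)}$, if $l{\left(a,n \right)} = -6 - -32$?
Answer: $- \frac{127778}{4829} \approx -26.461$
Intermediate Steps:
$f = - \frac{2224}{4829}$ ($f = 2224 \left(- \frac{1}{4829}\right) = - \frac{2224}{4829} \approx -0.46055$)
$l{\left(a,n \right)} = 26$ ($l{\left(a,n \right)} = -6 + 32 = 26$)
$f - l{\left(-51,49 \right)} = - \frac{2224}{4829} - 26 = - \frac{127778}{4829}$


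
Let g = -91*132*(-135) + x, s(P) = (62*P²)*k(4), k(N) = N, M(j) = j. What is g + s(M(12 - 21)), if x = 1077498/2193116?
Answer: 1800228579813/1096558 ≈ 1.6417e+6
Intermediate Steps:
s(P) = 248*P² (s(P) = (62*P²)*4 = 248*P²)
x = 538749/1096558 (x = 1077498*(1/2193116) = 538749/1096558 ≈ 0.49131)
g = 1778200922709/1096558 (g = -91*132*(-135) + 538749/1096558 = -12012*(-135) + 538749/1096558 = 1621620 + 538749/1096558 = 1778200922709/1096558 ≈ 1.6216e+6)
g + s(M(12 - 21)) = 1778200922709/1096558 + 248*(12 - 21)² = 1778200922709/1096558 + 248*(-9)² = 1778200922709/1096558 + 248*81 = 1778200922709/1096558 + 20088 = 1800228579813/1096558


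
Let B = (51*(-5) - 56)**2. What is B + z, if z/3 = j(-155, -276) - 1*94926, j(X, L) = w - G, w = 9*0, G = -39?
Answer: -187940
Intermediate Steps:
w = 0
j(X, L) = 39 (j(X, L) = 0 - 1*(-39) = 0 + 39 = 39)
B = 96721 (B = (-255 - 56)**2 = (-311)**2 = 96721)
z = -284661 (z = 3*(39 - 1*94926) = 3*(39 - 94926) = 3*(-94887) = -284661)
B + z = 96721 - 284661 = -187940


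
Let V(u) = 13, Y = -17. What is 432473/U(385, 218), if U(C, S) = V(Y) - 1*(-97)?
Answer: 432473/110 ≈ 3931.6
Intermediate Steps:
U(C, S) = 110 (U(C, S) = 13 - 1*(-97) = 13 + 97 = 110)
432473/U(385, 218) = 432473/110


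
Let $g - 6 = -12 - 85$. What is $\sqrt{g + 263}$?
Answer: $2 \sqrt{43} \approx 13.115$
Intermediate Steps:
$g = -91$ ($g = 6 - 97 = -91$)
$\sqrt{g + 263} = \sqrt{-91 + 263} = \sqrt{172} = 2 \sqrt{43}$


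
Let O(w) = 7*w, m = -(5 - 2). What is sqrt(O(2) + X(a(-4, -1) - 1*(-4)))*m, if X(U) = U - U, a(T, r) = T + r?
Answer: -3*sqrt(14) ≈ -11.225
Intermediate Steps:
m = -3 (m = -1*3 = -3)
X(U) = 0
sqrt(O(2) + X(a(-4, -1) - 1*(-4)))*m = sqrt(7*2 + 0)*(-3) = sqrt(14 + 0)*(-3) = sqrt(14)*(-3) = -3*sqrt(14)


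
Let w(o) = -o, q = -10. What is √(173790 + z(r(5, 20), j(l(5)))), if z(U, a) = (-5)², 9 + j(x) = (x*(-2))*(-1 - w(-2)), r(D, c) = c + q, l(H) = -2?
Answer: √173815 ≈ 416.91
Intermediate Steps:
r(D, c) = -10 + c (r(D, c) = c - 10 = -10 + c)
j(x) = -9 + 6*x (j(x) = -9 + (x*(-2))*(-1 - (-1)*(-2)) = -9 + (-2*x)*(-1 - 1*2) = -9 + (-2*x)*(-1 - 2) = -9 - 2*x*(-3) = -9 + 6*x)
z(U, a) = 25
√(173790 + z(r(5, 20), j(l(5)))) = √(173790 + 25) = √173815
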